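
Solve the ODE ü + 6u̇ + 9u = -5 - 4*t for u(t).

u = -7/27 - 4*t/9 + C1*exp(-3*t) + C2*t*exp(-3*t)

Characteristic equation r² + 6r + 9 = 0 has discriminant (6)² - 4·(9) = 0, so r = -3 is a repeated root.
Hence u_h = (C1 + C2*t)*exp(-3*t).
For the particular solution try u_p = A0 + A1*t. Substituting and matching coefficients of each power of t gives A0 = -7/27, A1 = -4/9, so u_p = -7/27 - 4*t/9.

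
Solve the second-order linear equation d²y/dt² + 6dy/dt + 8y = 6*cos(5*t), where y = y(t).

y = -102*cos(5*t)/1189 + 180*sin(5*t)/1189 + C1*exp(-4*t) + C2*exp(-2*t)

Characteristic equation r² + 6r + 8 = 0 factors as (r + 4)(r + 2) = 0, so r = -4, -2.
Hence y_h = C1*exp(-4*t) + C2*exp(-2*t).
Try y_p = A*cos(5*t) + B*sin(5*t). Substituting and equating the coefficients of cos(5t) and sin(5t) gives A = -102/1189, B = 180/1189, so y_p = -102*cos(5*t)/1189 + 180*sin(5*t)/1189.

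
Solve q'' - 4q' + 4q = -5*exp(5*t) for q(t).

q = -5*exp(5*t)/9 + C1*exp(2*t) + C2*t*exp(2*t)

Characteristic equation r² - 4r + 4 = 0 has discriminant (-4)² - 4·(4) = 0, so r = 2 is a repeated root.
Hence q_h = (C1 + C2*t)*exp(2*t).
Try q_p = A*exp(5*t). Substituting into the equation and dividing by exp(5*t) gives A = -5/9, so q_p = -5*exp(5*t)/9.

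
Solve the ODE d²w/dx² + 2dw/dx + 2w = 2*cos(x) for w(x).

Characteristic equation r² + 2r + 2 = 0 has discriminant (2)² - 4·(2) = -4 < 0, so r = -1 ± i.
Hence w_h = C1*cos(x)*exp(-x) + C2*exp(-x)*sin(x).
Try w_p = A*cos(x) + B*sin(x). Substituting and equating the coefficients of cos(x) and sin(x) gives A = 2/5, B = 4/5, so w_p = 2*cos(x)/5 + 4*sin(x)/5.

w = 2*cos(x)/5 + 4*sin(x)/5 + C1*cos(x)*exp(-x) + C2*exp(-x)*sin(x)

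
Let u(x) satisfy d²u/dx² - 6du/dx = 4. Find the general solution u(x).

u = C2 - 2*x/3 + C1*exp(6*x)

Characteristic equation r² - 6r = 0 factors as (r - 6)r = 0, so r = 6, 0.
Hence u_h = C1*exp(6*x) + C2.
Since 0 is a characteristic root (multiplicity 1), multiply the polynomial trial by x: try u_p = A0*x. Substituting and matching coefficients of each power of x gives A0 = -2/3, so u_p = -2*x/3.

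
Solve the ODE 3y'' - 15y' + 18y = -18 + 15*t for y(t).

Divide through by 3: y'' - 5y' + 6y = -6 + 5*t.
Characteristic equation r² - 5r + 6 = 0 factors as (r - 3)(r - 2) = 0, so r = 3, 2.
Hence y_h = C1*exp(3*t) + C2*exp(2*t).
For the particular solution try y_p = A0 + A1*t. Substituting and matching coefficients of each power of t gives A0 = -11/36, A1 = 5/6, so y_p = -11/36 + 5*t/6.

y = -11/36 + 5*t/6 + C1*exp(3*t) + C2*exp(2*t)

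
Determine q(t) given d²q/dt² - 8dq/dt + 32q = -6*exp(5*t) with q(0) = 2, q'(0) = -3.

Characteristic equation r² - 8r + 32 = 0 has discriminant (-8)² - 4·(32) = -64 < 0, so r = 4 ± 4i.
Hence q_h = C1*cos(4*t)*exp(4*t) + C2*exp(4*t)*sin(4*t).
Try q_p = A*exp(5*t). Substituting into the equation and dividing by exp(5*t) gives A = -6/17, so q_p = -6*exp(5*t)/17.
General solution: q = -6*exp(5*t)/17 + C1*cos(4*t)*exp(4*t) + C2*exp(4*t)*sin(4*t).
Apply the initial conditions: q(0) = -6/17 + C1 = 2 and q'(0) = -30/17 + 4*C1 + 4*C2 = -3. Solving gives C1 = 40/17, C2 = -181/68.

q = -6*exp(5*t)/17 - 181*exp(4*t)*sin(4*t)/68 + 40*cos(4*t)*exp(4*t)/17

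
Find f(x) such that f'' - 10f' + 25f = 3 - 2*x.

Characteristic equation r² - 10r + 25 = 0 has discriminant (-10)² - 4·(25) = 0, so r = 5 is a repeated root.
Hence f_h = (C1 + C2*x)*exp(5*x).
For the particular solution try f_p = A0 + A1*x. Substituting and matching coefficients of each power of x gives A0 = 11/125, A1 = -2/25, so f_p = 11/125 - 2*x/25.

f = 11/125 - 2*x/25 + C1*exp(5*x) + C2*x*exp(5*x)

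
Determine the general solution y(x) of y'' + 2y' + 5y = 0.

Characteristic equation r² + 2r + 5 = 0 has discriminant (2)² - 4·(5) = -16 < 0, so r = -1 ± 2i.
Hence y_h = C1*cos(2*x)*exp(-x) + C2*exp(-x)*sin(2*x).

y = C1*cos(2*x)*exp(-x) + C2*exp(-x)*sin(2*x)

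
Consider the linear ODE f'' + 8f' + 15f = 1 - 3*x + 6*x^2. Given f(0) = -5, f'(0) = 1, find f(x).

Characteristic equation r² + 8r + 15 = 0 factors as (r + 5)(r + 3) = 0, so r = -5, -3.
Hence f_h = C1*exp(-5*x) + C2*exp(-3*x).
For the particular solution try f_p = A0 + A1*x + A2*x^2. Substituting and matching coefficients of each power of x gives A0 = 391/1125, A1 = -47/75, A2 = 2/5, so f_p = 391/1125 - 47*x/75 + 2*x^2/5.
General solution: f = 391/1125 - 47*x/75 + 2*x^2/5 + C1*exp(-5*x) + C2*exp(-3*x).
Apply the initial conditions: f(0) = 391/1125 + C1 + C2 = -5 and f'(0) = -47/75 - 5*C1 - 3*C2 = 1. Solving gives C1 = 901/125, C2 = -113/9.

f = 391/1125 - 113*exp(-3*x)/9 - 47*x/75 + 2*x**2/5 + 901*exp(-5*x)/125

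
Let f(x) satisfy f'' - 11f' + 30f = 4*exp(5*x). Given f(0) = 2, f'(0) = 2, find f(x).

f = -4*exp(6*x) + 6*exp(5*x) - 4*x*exp(5*x)

Characteristic equation r² - 11r + 30 = 0 factors as (r - 6)(r - 5) = 0, so r = 6, 5.
Hence f_h = C1*exp(6*x) + C2*exp(5*x).
Since exp(5*x) solves the homogeneous equation (r = 5 is a root of multiplicity 1), multiply the trial by x. Try f_p = A*x*exp(5*x). Substituting into the equation and dividing by exp(5*x) gives A = -4, so f_p = -4*x*exp(5*x).
General solution: f = C1*exp(6*x) + C2*exp(5*x) - 4*x*exp(5*x).
Apply the initial conditions: f(0) = C1 + C2 = 2 and f'(0) = -4 + 5*C2 + 6*C1 = 2. Solving gives C1 = -4, C2 = 6.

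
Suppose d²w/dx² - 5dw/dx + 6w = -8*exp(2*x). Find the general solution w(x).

Characteristic equation r² - 5r + 6 = 0 factors as (r - 2)(r - 3) = 0, so r = 2, 3.
Hence w_h = C1*exp(2*x) + C2*exp(3*x).
Since exp(2*x) solves the homogeneous equation (r = 2 is a root of multiplicity 1), multiply the trial by x. Try w_p = A*x*exp(2*x). Substituting into the equation and dividing by exp(2*x) gives A = 8, so w_p = 8*x*exp(2*x).

w = C1*exp(2*x) + C2*exp(3*x) + 8*x*exp(2*x)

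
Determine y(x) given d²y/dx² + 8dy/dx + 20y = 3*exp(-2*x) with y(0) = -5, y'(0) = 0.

y = 3*exp(-2*x)/8 - 83*exp(-4*x)*sin(2*x)/8 - 43*cos(2*x)*exp(-4*x)/8

Characteristic equation r² + 8r + 20 = 0 has discriminant (8)² - 4·(20) = -16 < 0, so r = -4 ± 2i.
Hence y_h = C1*cos(2*x)*exp(-4*x) + C2*exp(-4*x)*sin(2*x).
Try y_p = A*exp(-2*x). Substituting into the equation and dividing by exp(-2*x) gives A = 3/8, so y_p = 3*exp(-2*x)/8.
General solution: y = 3*exp(-2*x)/8 + C1*cos(2*x)*exp(-4*x) + C2*exp(-4*x)*sin(2*x).
Apply the initial conditions: y(0) = 3/8 + C1 = -5 and y'(0) = -3/4 - 4*C1 + 2*C2 = 0. Solving gives C1 = -43/8, C2 = -83/8.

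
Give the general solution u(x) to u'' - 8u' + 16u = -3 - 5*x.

u = -11/32 - 5*x/16 + C1*exp(4*x) + C2*x*exp(4*x)

Characteristic equation r² - 8r + 16 = 0 has discriminant (-8)² - 4·(16) = 0, so r = 4 is a repeated root.
Hence u_h = (C1 + C2*x)*exp(4*x).
For the particular solution try u_p = A0 + A1*x. Substituting and matching coefficients of each power of x gives A0 = -11/32, A1 = -5/16, so u_p = -11/32 - 5*x/16.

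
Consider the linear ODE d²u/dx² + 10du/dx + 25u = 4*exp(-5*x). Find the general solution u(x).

Characteristic equation r² + 10r + 25 = 0 has discriminant (10)² - 4·(25) = 0, so r = -5 is a repeated root.
Hence u_h = (C1 + C2*x)*exp(-5*x).
Since exp(-5*x) solves the homogeneous equation (r = -5 is a root of multiplicity 2), multiply the trial by x^2. Try u_p = A*x^2*exp(-5*x). Substituting into the equation and dividing by exp(-5*x) gives A = 2, so u_p = 2*x^2*exp(-5*x).

u = C1*exp(-5*x) + 2*x**2*exp(-5*x) + C2*x*exp(-5*x)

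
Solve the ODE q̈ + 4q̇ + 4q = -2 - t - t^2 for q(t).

q = -5/8 - t**2/4 + t/4 + C1*exp(-2*t) + C2*t*exp(-2*t)

Characteristic equation r² + 4r + 4 = 0 has discriminant (4)² - 4·(4) = 0, so r = -2 is a repeated root.
Hence q_h = (C1 + C2*t)*exp(-2*t).
For the particular solution try q_p = A0 + A1*t + A2*t^2. Substituting and matching coefficients of each power of t gives A0 = -5/8, A1 = 1/4, A2 = -1/4, so q_p = -5/8 - t^2/4 + t/4.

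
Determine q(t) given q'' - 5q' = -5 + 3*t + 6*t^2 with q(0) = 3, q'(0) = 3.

Characteristic equation r² - 5r = 0 factors as (r - 5)r = 0, so r = 5, 0.
Hence q_h = C1*exp(5*t) + C2.
Since 0 is a characteristic root (multiplicity 1), multiply the polynomial trial by t: try q_p = t*(A0 + A1*t + A2*t^2). Substituting and matching coefficients of each power of t gives A0 = 98/125, A1 = -27/50, A2 = -2/5, so q_p = -27*t^2/50 - 2*t^3/5 + 98*t/125.
General solution: q = C2 - 27*t^2/50 - 2*t^3/5 + 98*t/125 + C1*exp(5*t).
Apply the initial conditions: q(0) = C1 + C2 = 3 and q'(0) = 98/125 + 5*C1 = 3. Solving gives C1 = 277/625, C2 = 1598/625.

q = 1598/625 - 27*t**2/50 - 2*t**3/5 + 98*t/125 + 277*exp(5*t)/625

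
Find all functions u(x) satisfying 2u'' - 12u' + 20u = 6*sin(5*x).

u = -sin(5*x)/25 + 2*cos(5*x)/25 + C1*cos(x)*exp(3*x) + C2*exp(3*x)*sin(x)

Divide through by 2: u'' - 6u' + 10u = 3*sin(5*x).
Characteristic equation r² - 6r + 10 = 0 has discriminant (-6)² - 4·(10) = -4 < 0, so r = 3 ± i.
Hence u_h = C1*cos(x)*exp(3*x) + C2*exp(3*x)*sin(x).
Try u_p = A*cos(5*x) + B*sin(5*x). Substituting and equating the coefficients of cos(5x) and sin(5x) gives A = 2/25, B = -1/25, so u_p = -sin(5*x)/25 + 2*cos(5*x)/25.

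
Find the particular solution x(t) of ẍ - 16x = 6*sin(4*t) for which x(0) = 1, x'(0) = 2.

Characteristic equation r² - 16 = 0 factors as (r - 4)(r + 4) = 0, so r = 4, -4.
Hence x_h = C1*exp(4*t) + C2*exp(-4*t).
Try x_p = A*cos(4*t) + B*sin(4*t). Substituting and equating the coefficients of cos(4t) and sin(4t) gives A = 0, B = -3/16, so x_p = -3*sin(4*t)/16.
General solution: x = -3*sin(4*t)/16 + C1*exp(4*t) + C2*exp(-4*t).
Apply the initial conditions: x(0) = C1 + C2 = 1 and x'(0) = -3/4 - 4*C2 + 4*C1 = 2. Solving gives C1 = 27/32, C2 = 5/32.

x = -3*sin(4*t)/16 + 5*exp(-4*t)/32 + 27*exp(4*t)/32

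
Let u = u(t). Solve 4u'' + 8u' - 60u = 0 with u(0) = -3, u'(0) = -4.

u = -19*exp(3*t)/8 - 5*exp(-5*t)/8

Divide through by 4: u'' + 2u' - 15u = 0.
Characteristic equation r² + 2r - 15 = 0 factors as (r - 3)(r + 5) = 0, so r = 3, -5.
Hence u_h = C1*exp(3*t) + C2*exp(-5*t).
Apply the initial conditions: u(0) = C1 + C2 = -3 and u'(0) = -5*C2 + 3*C1 = -4. Solving gives C1 = -19/8, C2 = -5/8.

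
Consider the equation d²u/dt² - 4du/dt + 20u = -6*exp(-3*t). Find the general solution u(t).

Characteristic equation r² - 4r + 20 = 0 has discriminant (-4)² - 4·(20) = -64 < 0, so r = 2 ± 4i.
Hence u_h = C1*cos(4*t)*exp(2*t) + C2*exp(2*t)*sin(4*t).
Try u_p = A*exp(-3*t). Substituting into the equation and dividing by exp(-3*t) gives A = -6/41, so u_p = -6*exp(-3*t)/41.

u = -6*exp(-3*t)/41 + C1*cos(4*t)*exp(2*t) + C2*exp(2*t)*sin(4*t)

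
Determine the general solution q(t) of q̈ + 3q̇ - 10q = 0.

q = C1*exp(2*t) + C2*exp(-5*t)

Characteristic equation r² + 3r - 10 = 0 factors as (r - 2)(r + 5) = 0, so r = 2, -5.
Hence q_h = C1*exp(2*t) + C2*exp(-5*t).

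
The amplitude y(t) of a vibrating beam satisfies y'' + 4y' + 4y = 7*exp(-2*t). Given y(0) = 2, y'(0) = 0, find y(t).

Characteristic equation r² + 4r + 4 = 0 has discriminant (4)² - 4·(4) = 0, so r = -2 is a repeated root.
Hence y_h = (C1 + C2*t)*exp(-2*t).
Since exp(-2*t) solves the homogeneous equation (r = -2 is a root of multiplicity 2), multiply the trial by t^2. Try y_p = A*t^2*exp(-2*t). Substituting into the equation and dividing by exp(-2*t) gives A = 7/2, so y_p = 7*t^2*exp(-2*t)/2.
General solution: y = C1*exp(-2*t) + 7*t^2*exp(-2*t)/2 + C2*t*exp(-2*t).
Apply the initial conditions: y(0) = C1 = 2 and y'(0) = C2 - 2*C1 = 0. Solving gives C1 = 2, C2 = 4.

y = 2*exp(-2*t) + 4*t*exp(-2*t) + 7*t**2*exp(-2*t)/2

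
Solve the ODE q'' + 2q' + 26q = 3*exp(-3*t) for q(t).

Characteristic equation r² + 2r + 26 = 0 has discriminant (2)² - 4·(26) = -100 < 0, so r = -1 ± 5i.
Hence q_h = C1*cos(5*t)*exp(-t) + C2*exp(-t)*sin(5*t).
Try q_p = A*exp(-3*t). Substituting into the equation and dividing by exp(-3*t) gives A = 3/29, so q_p = 3*exp(-3*t)/29.

q = 3*exp(-3*t)/29 + C1*cos(5*t)*exp(-t) + C2*exp(-t)*sin(5*t)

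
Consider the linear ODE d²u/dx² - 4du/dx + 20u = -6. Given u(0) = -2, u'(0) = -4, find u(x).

Characteristic equation r² - 4r + 20 = 0 has discriminant (-4)² - 4·(20) = -64 < 0, so r = 2 ± 4i.
Hence u_h = C1*cos(4*x)*exp(2*x) + C2*exp(2*x)*sin(4*x).
For the particular solution try u_p = A0. Substituting and matching coefficients of each power of x gives A0 = -3/10, so u_p = -3/10.
General solution: u = -3/10 + C1*cos(4*x)*exp(2*x) + C2*exp(2*x)*sin(4*x).
Apply the initial conditions: u(0) = -3/10 + C1 = -2 and u'(0) = 2*C1 + 4*C2 = -4. Solving gives C1 = -17/10, C2 = -3/20.

u = -3/10 - 17*cos(4*x)*exp(2*x)/10 - 3*exp(2*x)*sin(4*x)/20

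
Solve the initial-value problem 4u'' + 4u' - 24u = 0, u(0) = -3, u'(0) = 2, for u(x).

u = -8*exp(-3*x)/5 - 7*exp(2*x)/5

Divide through by 4: u'' + u' - 6u = 0.
Characteristic equation r² + r - 6 = 0 factors as (r + 3)(r - 2) = 0, so r = -3, 2.
Hence u_h = C1*exp(-3*x) + C2*exp(2*x).
Apply the initial conditions: u(0) = C1 + C2 = -3 and u'(0) = -3*C1 + 2*C2 = 2. Solving gives C1 = -8/5, C2 = -7/5.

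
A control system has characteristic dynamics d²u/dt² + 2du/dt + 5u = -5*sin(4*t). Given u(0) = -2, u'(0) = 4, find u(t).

u = 8*cos(4*t)/37 + 11*sin(4*t)/37 - 82*cos(2*t)*exp(-t)/37 + 11*exp(-t)*sin(2*t)/37

Characteristic equation r² + 2r + 5 = 0 has discriminant (2)² - 4·(5) = -16 < 0, so r = -1 ± 2i.
Hence u_h = C1*cos(2*t)*exp(-t) + C2*exp(-t)*sin(2*t).
Try u_p = A*cos(4*t) + B*sin(4*t). Substituting and equating the coefficients of cos(4t) and sin(4t) gives A = 8/37, B = 11/37, so u_p = 8*cos(4*t)/37 + 11*sin(4*t)/37.
General solution: u = 8*cos(4*t)/37 + 11*sin(4*t)/37 + C1*cos(2*t)*exp(-t) + C2*exp(-t)*sin(2*t).
Apply the initial conditions: u(0) = 8/37 + C1 = -2 and u'(0) = 44/37 - C1 + 2*C2 = 4. Solving gives C1 = -82/37, C2 = 11/37.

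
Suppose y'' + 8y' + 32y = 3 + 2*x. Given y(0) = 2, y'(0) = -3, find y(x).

Characteristic equation r² + 8r + 32 = 0 has discriminant (8)² - 4·(32) = -64 < 0, so r = -4 ± 4i.
Hence y_h = C1*cos(4*x)*exp(-4*x) + C2*exp(-4*x)*sin(4*x).
For the particular solution try y_p = A0 + A1*x. Substituting and matching coefficients of each power of x gives A0 = 5/64, A1 = 1/16, so y_p = 5/64 + x/16.
General solution: y = 5/64 + x/16 + C1*cos(4*x)*exp(-4*x) + C2*exp(-4*x)*sin(4*x).
Apply the initial conditions: y(0) = 5/64 + C1 = 2 and y'(0) = 1/16 - 4*C1 + 4*C2 = -3. Solving gives C1 = 123/64, C2 = 37/32.

y = 5/64 + x/16 + 37*exp(-4*x)*sin(4*x)/32 + 123*cos(4*x)*exp(-4*x)/64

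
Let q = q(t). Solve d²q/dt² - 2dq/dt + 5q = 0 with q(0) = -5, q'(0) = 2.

q = -5*cos(2*t)*exp(t) + 7*exp(t)*sin(2*t)/2

Characteristic equation r² - 2r + 5 = 0 has discriminant (-2)² - 4·(5) = -16 < 0, so r = 1 ± 2i.
Hence q_h = C1*cos(2*t)*exp(t) + C2*exp(t)*sin(2*t).
Apply the initial conditions: q(0) = C1 = -5 and q'(0) = C1 + 2*C2 = 2. Solving gives C1 = -5, C2 = 7/2.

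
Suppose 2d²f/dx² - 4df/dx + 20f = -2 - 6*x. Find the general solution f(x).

Divide through by 2: f'' - 2f' + 10f = -1 - 3*x.
Characteristic equation r² - 2r + 10 = 0 has discriminant (-2)² - 4·(10) = -36 < 0, so r = 1 ± 3i.
Hence f_h = C1*cos(3*x)*exp(x) + C2*exp(x)*sin(3*x).
For the particular solution try f_p = A0 + A1*x. Substituting and matching coefficients of each power of x gives A0 = -4/25, A1 = -3/10, so f_p = -4/25 - 3*x/10.

f = -4/25 - 3*x/10 + C1*cos(3*x)*exp(x) + C2*exp(x)*sin(3*x)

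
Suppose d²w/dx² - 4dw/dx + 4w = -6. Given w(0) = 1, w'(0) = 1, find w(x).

w = -3/2 + 5*exp(2*x)/2 - 4*x*exp(2*x)

Characteristic equation r² - 4r + 4 = 0 has discriminant (-4)² - 4·(4) = 0, so r = 2 is a repeated root.
Hence w_h = (C1 + C2*x)*exp(2*x).
For the particular solution try w_p = A0. Substituting and matching coefficients of each power of x gives A0 = -3/2, so w_p = -3/2.
General solution: w = -3/2 + C1*exp(2*x) + C2*x*exp(2*x).
Apply the initial conditions: w(0) = -3/2 + C1 = 1 and w'(0) = C2 + 2*C1 = 1. Solving gives C1 = 5/2, C2 = -4.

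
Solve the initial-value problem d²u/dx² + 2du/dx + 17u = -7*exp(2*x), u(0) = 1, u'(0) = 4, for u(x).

u = -7*exp(2*x)/25 + 32*cos(4*x)*exp(-x)/25 + 73*exp(-x)*sin(4*x)/50

Characteristic equation r² + 2r + 17 = 0 has discriminant (2)² - 4·(17) = -64 < 0, so r = -1 ± 4i.
Hence u_h = C1*cos(4*x)*exp(-x) + C2*exp(-x)*sin(4*x).
Try u_p = A*exp(2*x). Substituting into the equation and dividing by exp(2*x) gives A = -7/25, so u_p = -7*exp(2*x)/25.
General solution: u = -7*exp(2*x)/25 + C1*cos(4*x)*exp(-x) + C2*exp(-x)*sin(4*x).
Apply the initial conditions: u(0) = -7/25 + C1 = 1 and u'(0) = -14/25 - C1 + 4*C2 = 4. Solving gives C1 = 32/25, C2 = 73/50.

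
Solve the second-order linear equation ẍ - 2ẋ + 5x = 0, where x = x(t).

x = C1*cos(2*t)*exp(t) + C2*exp(t)*sin(2*t)

Characteristic equation r² - 2r + 5 = 0 has discriminant (-2)² - 4·(5) = -16 < 0, so r = 1 ± 2i.
Hence x_h = C1*cos(2*t)*exp(t) + C2*exp(t)*sin(2*t).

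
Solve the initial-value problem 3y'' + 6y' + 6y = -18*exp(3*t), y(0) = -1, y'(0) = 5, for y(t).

Divide through by 3: y'' + 2y' + 2y = -6*exp(3*t).
Characteristic equation r² + 2r + 2 = 0 has discriminant (2)² - 4·(2) = -4 < 0, so r = -1 ± i.
Hence y_h = C1*cos(t)*exp(-t) + C2*exp(-t)*sin(t).
Try y_p = A*exp(3*t). Substituting into the equation and dividing by exp(3*t) gives A = -6/17, so y_p = -6*exp(3*t)/17.
General solution: y = -6*exp(3*t)/17 + C1*cos(t)*exp(-t) + C2*exp(-t)*sin(t).
Apply the initial conditions: y(0) = -6/17 + C1 = -1 and y'(0) = -18/17 + C2 - C1 = 5. Solving gives C1 = -11/17, C2 = 92/17.

y = -6*exp(3*t)/17 - 11*cos(t)*exp(-t)/17 + 92*exp(-t)*sin(t)/17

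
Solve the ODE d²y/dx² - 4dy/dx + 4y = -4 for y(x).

Characteristic equation r² - 4r + 4 = 0 has discriminant (-4)² - 4·(4) = 0, so r = 2 is a repeated root.
Hence y_h = (C1 + C2*x)*exp(2*x).
For the particular solution try y_p = A0. Substituting and matching coefficients of each power of x gives A0 = -1, so y_p = -1.

y = -1 + C1*exp(2*x) + C2*x*exp(2*x)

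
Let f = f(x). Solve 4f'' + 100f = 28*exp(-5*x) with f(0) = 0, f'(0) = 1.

f = -7*cos(5*x)/50 + 7*exp(-5*x)/50 + 17*sin(5*x)/50

Divide through by 4: f'' + 25f = 7*exp(-5*x).
Characteristic equation r² + 25 = 0 has discriminant (0)² - 4·(25) = -100 < 0, so r = ± 5i.
Hence f_h = C1*cos(5*x) + C2*sin(5*x).
Try f_p = A*exp(-5*x). Substituting into the equation and dividing by exp(-5*x) gives A = 7/50, so f_p = 7*exp(-5*x)/50.
General solution: f = 7*exp(-5*x)/50 + C1*cos(5*x) + C2*sin(5*x).
Apply the initial conditions: f(0) = 7/50 + C1 = 0 and f'(0) = -7/10 + 5*C2 = 1. Solving gives C1 = -7/50, C2 = 17/50.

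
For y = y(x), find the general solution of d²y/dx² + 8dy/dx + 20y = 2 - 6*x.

y = 11/50 - 3*x/10 + C1*cos(2*x)*exp(-4*x) + C2*exp(-4*x)*sin(2*x)

Characteristic equation r² + 8r + 20 = 0 has discriminant (8)² - 4·(20) = -16 < 0, so r = -4 ± 2i.
Hence y_h = C1*cos(2*x)*exp(-4*x) + C2*exp(-4*x)*sin(2*x).
For the particular solution try y_p = A0 + A1*x. Substituting and matching coefficients of each power of x gives A0 = 11/50, A1 = -3/10, so y_p = 11/50 - 3*x/10.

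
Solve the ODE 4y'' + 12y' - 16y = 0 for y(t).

y = C1*exp(t) + C2*exp(-4*t)

Divide through by 4: y'' + 3y' - 4y = 0.
Characteristic equation r² + 3r - 4 = 0 factors as (r - 1)(r + 4) = 0, so r = 1, -4.
Hence y_h = C1*exp(t) + C2*exp(-4*t).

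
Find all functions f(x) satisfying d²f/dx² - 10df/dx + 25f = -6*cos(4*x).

f = -54*cos(4*x)/1681 + 240*sin(4*x)/1681 + C1*exp(5*x) + C2*x*exp(5*x)

Characteristic equation r² - 10r + 25 = 0 has discriminant (-10)² - 4·(25) = 0, so r = 5 is a repeated root.
Hence f_h = (C1 + C2*x)*exp(5*x).
Try f_p = A*cos(4*x) + B*sin(4*x). Substituting and equating the coefficients of cos(4x) and sin(4x) gives A = -54/1681, B = 240/1681, so f_p = -54*cos(4*x)/1681 + 240*sin(4*x)/1681.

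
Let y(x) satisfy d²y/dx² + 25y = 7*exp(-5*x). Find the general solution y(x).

Characteristic equation r² + 25 = 0 has discriminant (0)² - 4·(25) = -100 < 0, so r = ± 5i.
Hence y_h = C1*cos(5*x) + C2*sin(5*x).
Try y_p = A*exp(-5*x). Substituting into the equation and dividing by exp(-5*x) gives A = 7/50, so y_p = 7*exp(-5*x)/50.

y = 7*exp(-5*x)/50 + C1*cos(5*x) + C2*sin(5*x)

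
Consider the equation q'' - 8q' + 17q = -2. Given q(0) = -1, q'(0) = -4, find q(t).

q = -2/17 - 15*cos(t)*exp(4*t)/17 - 8*exp(4*t)*sin(t)/17

Characteristic equation r² - 8r + 17 = 0 has discriminant (-8)² - 4·(17) = -4 < 0, so r = 4 ± i.
Hence q_h = C1*cos(t)*exp(4*t) + C2*exp(4*t)*sin(t).
For the particular solution try q_p = A0. Substituting and matching coefficients of each power of t gives A0 = -2/17, so q_p = -2/17.
General solution: q = -2/17 + C1*cos(t)*exp(4*t) + C2*exp(4*t)*sin(t).
Apply the initial conditions: q(0) = -2/17 + C1 = -1 and q'(0) = C2 + 4*C1 = -4. Solving gives C1 = -15/17, C2 = -8/17.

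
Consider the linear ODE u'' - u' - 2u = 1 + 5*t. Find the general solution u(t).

u = 3/4 - 5*t/2 + C1*exp(2*t) + C2*exp(-t)

Characteristic equation r² - r - 2 = 0 factors as (r - 2)(r + 1) = 0, so r = 2, -1.
Hence u_h = C1*exp(2*t) + C2*exp(-t).
For the particular solution try u_p = A0 + A1*t. Substituting and matching coefficients of each power of t gives A0 = 3/4, A1 = -5/2, so u_p = 3/4 - 5*t/2.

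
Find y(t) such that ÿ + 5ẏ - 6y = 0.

y = C1*exp(t) + C2*exp(-6*t)

Characteristic equation r² + 5r - 6 = 0 factors as (r - 1)(r + 6) = 0, so r = 1, -6.
Hence y_h = C1*exp(t) + C2*exp(-6*t).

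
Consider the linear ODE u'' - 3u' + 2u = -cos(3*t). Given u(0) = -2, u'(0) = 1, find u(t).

u = -49*exp(t)/10 + 7*cos(3*t)/130 + 9*sin(3*t)/130 + 37*exp(2*t)/13

Characteristic equation r² - 3r + 2 = 0 factors as (r - 2)(r - 1) = 0, so r = 2, 1.
Hence u_h = C1*exp(2*t) + C2*exp(t).
Try u_p = A*cos(3*t) + B*sin(3*t). Substituting and equating the coefficients of cos(3t) and sin(3t) gives A = 7/130, B = 9/130, so u_p = 7*cos(3*t)/130 + 9*sin(3*t)/130.
General solution: u = 7*cos(3*t)/130 + 9*sin(3*t)/130 + C1*exp(2*t) + C2*exp(t).
Apply the initial conditions: u(0) = 7/130 + C1 + C2 = -2 and u'(0) = 27/130 + C2 + 2*C1 = 1. Solving gives C1 = 37/13, C2 = -49/10.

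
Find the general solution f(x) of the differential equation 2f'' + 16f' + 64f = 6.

Divide through by 2: f'' + 8f' + 32f = 3.
Characteristic equation r² + 8r + 32 = 0 has discriminant (8)² - 4·(32) = -64 < 0, so r = -4 ± 4i.
Hence f_h = C1*cos(4*x)*exp(-4*x) + C2*exp(-4*x)*sin(4*x).
For the particular solution try f_p = A0. Substituting and matching coefficients of each power of x gives A0 = 3/32, so f_p = 3/32.

f = 3/32 + C1*cos(4*x)*exp(-4*x) + C2*exp(-4*x)*sin(4*x)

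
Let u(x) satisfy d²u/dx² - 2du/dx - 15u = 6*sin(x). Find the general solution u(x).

u = -24*sin(x)/65 + 3*cos(x)/65 + C1*exp(-3*x) + C2*exp(5*x)

Characteristic equation r² - 2r - 15 = 0 factors as (r + 3)(r - 5) = 0, so r = -3, 5.
Hence u_h = C1*exp(-3*x) + C2*exp(5*x).
Try u_p = A*cos(x) + B*sin(x). Substituting and equating the coefficients of cos(x) and sin(x) gives A = 3/65, B = -24/65, so u_p = -24*sin(x)/65 + 3*cos(x)/65.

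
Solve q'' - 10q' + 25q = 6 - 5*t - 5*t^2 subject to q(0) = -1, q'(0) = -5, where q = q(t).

q = 14/125 - 139*exp(5*t)/125 - 9*t/25 - t**2/5 + 23*t*exp(5*t)/25

Characteristic equation r² - 10r + 25 = 0 has discriminant (-10)² - 4·(25) = 0, so r = 5 is a repeated root.
Hence q_h = (C1 + C2*t)*exp(5*t).
For the particular solution try q_p = A0 + A1*t + A2*t^2. Substituting and matching coefficients of each power of t gives A0 = 14/125, A1 = -9/25, A2 = -1/5, so q_p = 14/125 - 9*t/25 - t^2/5.
General solution: q = 14/125 - 9*t/25 - t^2/5 + C1*exp(5*t) + C2*t*exp(5*t).
Apply the initial conditions: q(0) = 14/125 + C1 = -1 and q'(0) = -9/25 + C2 + 5*C1 = -5. Solving gives C1 = -139/125, C2 = 23/25.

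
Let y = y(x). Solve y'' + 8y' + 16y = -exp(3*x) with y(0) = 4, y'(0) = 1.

Characteristic equation r² + 8r + 16 = 0 has discriminant (8)² - 4·(16) = 0, so r = -4 is a repeated root.
Hence y_h = (C1 + C2*x)*exp(-4*x).
Try y_p = A*exp(3*x). Substituting into the equation and dividing by exp(3*x) gives A = -1/49, so y_p = -exp(3*x)/49.
General solution: y = -exp(3*x)/49 + C1*exp(-4*x) + C2*x*exp(-4*x).
Apply the initial conditions: y(0) = -1/49 + C1 = 4 and y'(0) = -3/49 + C2 - 4*C1 = 1. Solving gives C1 = 197/49, C2 = 120/7.

y = -exp(3*x)/49 + 197*exp(-4*x)/49 + 120*x*exp(-4*x)/7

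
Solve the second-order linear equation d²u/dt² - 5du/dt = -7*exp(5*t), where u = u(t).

Characteristic equation r² - 5r = 0 factors as (r - 5)r = 0, so r = 5, 0.
Hence u_h = C1*exp(5*t) + C2.
Since exp(5*t) solves the homogeneous equation (r = 5 is a root of multiplicity 1), multiply the trial by t. Try u_p = A*t*exp(5*t). Substituting into the equation and dividing by exp(5*t) gives A = -7/5, so u_p = -7*t*exp(5*t)/5.

u = C2 + C1*exp(5*t) - 7*t*exp(5*t)/5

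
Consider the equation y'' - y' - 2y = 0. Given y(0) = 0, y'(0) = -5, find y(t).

y = -5*exp(2*t)/3 + 5*exp(-t)/3

Characteristic equation r² - r - 2 = 0 factors as (r + 1)(r - 2) = 0, so r = -1, 2.
Hence y_h = C1*exp(-t) + C2*exp(2*t).
Apply the initial conditions: y(0) = C1 + C2 = 0 and y'(0) = -C1 + 2*C2 = -5. Solving gives C1 = 5/3, C2 = -5/3.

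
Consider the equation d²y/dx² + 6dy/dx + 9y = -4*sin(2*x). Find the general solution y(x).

Characteristic equation r² + 6r + 9 = 0 has discriminant (6)² - 4·(9) = 0, so r = -3 is a repeated root.
Hence y_h = (C1 + C2*x)*exp(-3*x).
Try y_p = A*cos(2*x) + B*sin(2*x). Substituting and equating the coefficients of cos(2x) and sin(2x) gives A = 48/169, B = -20/169, so y_p = -20*sin(2*x)/169 + 48*cos(2*x)/169.

y = -20*sin(2*x)/169 + 48*cos(2*x)/169 + C1*exp(-3*x) + C2*x*exp(-3*x)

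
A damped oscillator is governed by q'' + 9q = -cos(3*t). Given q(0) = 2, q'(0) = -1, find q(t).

Characteristic equation r² + 9 = 0 has discriminant (0)² - 4·(9) = -36 < 0, so r = ± 3i.
Hence q_h = C1*cos(3*t) + C2*sin(3*t).
Since ±3i are characteristic roots, multiply the trial by t. Try q_p = t*(A*cos(3*t) + B*sin(3*t)). Substituting and equating the coefficients of cos(3t) and sin(3t) gives A = 0, B = -1/6, so q_p = -t*sin(3*t)/6.
General solution: q = C1*cos(3*t) + C2*sin(3*t) - t*sin(3*t)/6.
Apply the initial conditions: q(0) = C1 = 2 and q'(0) = 3*C2 = -1. Solving gives C1 = 2, C2 = -1/3.

q = 2*cos(3*t) - sin(3*t)/3 - t*sin(3*t)/6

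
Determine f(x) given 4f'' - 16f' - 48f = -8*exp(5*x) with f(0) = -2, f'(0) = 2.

f = -25*exp(-2*x)/14 - exp(6*x)/2 + 2*exp(5*x)/7

Divide through by 4: f'' - 4f' - 12f = -2*exp(5*x).
Characteristic equation r² - 4r - 12 = 0 factors as (r - 6)(r + 2) = 0, so r = 6, -2.
Hence f_h = C1*exp(6*x) + C2*exp(-2*x).
Try f_p = A*exp(5*x). Substituting into the equation and dividing by exp(5*x) gives A = 2/7, so f_p = 2*exp(5*x)/7.
General solution: f = 2*exp(5*x)/7 + C1*exp(6*x) + C2*exp(-2*x).
Apply the initial conditions: f(0) = 2/7 + C1 + C2 = -2 and f'(0) = 10/7 - 2*C2 + 6*C1 = 2. Solving gives C1 = -1/2, C2 = -25/14.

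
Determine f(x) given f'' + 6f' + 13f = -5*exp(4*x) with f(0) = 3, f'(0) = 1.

Characteristic equation r² + 6r + 13 = 0 has discriminant (6)² - 4·(13) = -16 < 0, so r = -3 ± 2i.
Hence f_h = C1*cos(2*x)*exp(-3*x) + C2*exp(-3*x)*sin(2*x).
Try f_p = A*exp(4*x). Substituting into the equation and dividing by exp(4*x) gives A = -5/53, so f_p = -5*exp(4*x)/53.
General solution: f = -5*exp(4*x)/53 + C1*cos(2*x)*exp(-3*x) + C2*exp(-3*x)*sin(2*x).
Apply the initial conditions: f(0) = -5/53 + C1 = 3 and f'(0) = -20/53 - 3*C1 + 2*C2 = 1. Solving gives C1 = 164/53, C2 = 565/106.

f = -5*exp(4*x)/53 + 164*cos(2*x)*exp(-3*x)/53 + 565*exp(-3*x)*sin(2*x)/106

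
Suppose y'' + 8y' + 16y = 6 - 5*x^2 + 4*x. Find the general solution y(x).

y = 17/128 - 5*x**2/16 + 9*x/16 + C1*exp(-4*x) + C2*x*exp(-4*x)

Characteristic equation r² + 8r + 16 = 0 has discriminant (8)² - 4·(16) = 0, so r = -4 is a repeated root.
Hence y_h = (C1 + C2*x)*exp(-4*x).
For the particular solution try y_p = A0 + A1*x + A2*x^2. Substituting and matching coefficients of each power of x gives A0 = 17/128, A1 = 9/16, A2 = -5/16, so y_p = 17/128 - 5*x^2/16 + 9*x/16.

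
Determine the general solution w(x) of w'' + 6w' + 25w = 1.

Characteristic equation r² + 6r + 25 = 0 has discriminant (6)² - 4·(25) = -64 < 0, so r = -3 ± 4i.
Hence w_h = C1*cos(4*x)*exp(-3*x) + C2*exp(-3*x)*sin(4*x).
For the particular solution try w_p = A0. Substituting and matching coefficients of each power of x gives A0 = 1/25, so w_p = 1/25.

w = 1/25 + C1*cos(4*x)*exp(-3*x) + C2*exp(-3*x)*sin(4*x)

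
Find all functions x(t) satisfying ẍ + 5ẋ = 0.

Characteristic equation r² + 5r = 0 factors as (r + 5)r = 0, so r = -5, 0.
Hence x_h = C1*exp(-5*t) + C2.

x = C2 + C1*exp(-5*t)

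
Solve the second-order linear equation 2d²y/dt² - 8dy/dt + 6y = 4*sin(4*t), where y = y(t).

Divide through by 2: y'' - 4y' + 3y = 2*sin(4*t).
Characteristic equation r² - 4r + 3 = 0 factors as (r - 1)(r - 3) = 0, so r = 1, 3.
Hence y_h = C1*exp(t) + C2*exp(3*t).
Try y_p = A*cos(4*t) + B*sin(4*t). Substituting and equating the coefficients of cos(4t) and sin(4t) gives A = 32/425, B = -26/425, so y_p = -26*sin(4*t)/425 + 32*cos(4*t)/425.

y = -26*sin(4*t)/425 + 32*cos(4*t)/425 + C1*exp(t) + C2*exp(3*t)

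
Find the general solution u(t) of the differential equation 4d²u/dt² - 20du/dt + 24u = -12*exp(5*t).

Divide through by 4: u'' - 5u' + 6u = -3*exp(5*t).
Characteristic equation r² - 5r + 6 = 0 factors as (r - 2)(r - 3) = 0, so r = 2, 3.
Hence u_h = C1*exp(2*t) + C2*exp(3*t).
Try u_p = A*exp(5*t). Substituting into the equation and dividing by exp(5*t) gives A = -1/2, so u_p = -exp(5*t)/2.

u = -exp(5*t)/2 + C1*exp(2*t) + C2*exp(3*t)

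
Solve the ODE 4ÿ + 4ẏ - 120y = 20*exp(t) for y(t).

Divide through by 4: y'' + y' - 30y = 5*exp(t).
Characteristic equation r² + r - 30 = 0 factors as (r - 5)(r + 6) = 0, so r = 5, -6.
Hence y_h = C1*exp(5*t) + C2*exp(-6*t).
Try y_p = A*exp(t). Substituting into the equation and dividing by exp(t) gives A = -5/28, so y_p = -5*exp(t)/28.

y = -5*exp(t)/28 + C1*exp(5*t) + C2*exp(-6*t)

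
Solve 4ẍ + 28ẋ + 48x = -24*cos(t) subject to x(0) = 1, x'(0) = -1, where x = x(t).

Divide through by 4: x'' + 7x' + 12x = -6*cos(t).
Characteristic equation r² + 7r + 12 = 0 factors as (r + 3)(r + 4) = 0, so r = -3, -4.
Hence x_h = C1*exp(-3*t) + C2*exp(-4*t).
Try x_p = A*cos(t) + B*sin(t). Substituting and equating the coefficients of cos(t) and sin(t) gives A = -33/85, B = -21/85, so x_p = -33*cos(t)/85 - 21*sin(t)/85.
General solution: x = -33*cos(t)/85 - 21*sin(t)/85 + C1*exp(-3*t) + C2*exp(-4*t).
Apply the initial conditions: x(0) = -33/85 + C1 + C2 = 1 and x'(0) = -21/85 - 4*C2 - 3*C1 = -1. Solving gives C1 = 24/5, C2 = -58/17.

x = -58*exp(-4*t)/17 - 33*cos(t)/85 - 21*sin(t)/85 + 24*exp(-3*t)/5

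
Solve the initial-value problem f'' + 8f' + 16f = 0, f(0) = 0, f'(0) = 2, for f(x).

Characteristic equation r² + 8r + 16 = 0 has discriminant (8)² - 4·(16) = 0, so r = -4 is a repeated root.
Hence f_h = (C1 + C2*x)*exp(-4*x).
Apply the initial conditions: f(0) = C1 = 0 and f'(0) = C2 - 4*C1 = 2. Solving gives C1 = 0, C2 = 2.

f = 2*x*exp(-4*x)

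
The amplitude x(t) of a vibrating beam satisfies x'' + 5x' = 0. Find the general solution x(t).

x = C2 + C1*exp(-5*t)

Characteristic equation r² + 5r = 0 factors as (r + 5)r = 0, so r = -5, 0.
Hence x_h = C1*exp(-5*t) + C2.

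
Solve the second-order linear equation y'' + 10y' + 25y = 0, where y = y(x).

Characteristic equation r² + 10r + 25 = 0 has discriminant (10)² - 4·(25) = 0, so r = -5 is a repeated root.
Hence y_h = (C1 + C2*x)*exp(-5*x).

y = C1*exp(-5*x) + C2*x*exp(-5*x)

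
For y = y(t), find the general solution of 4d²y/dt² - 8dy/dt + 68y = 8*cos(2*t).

y = -8*sin(2*t)/185 + 26*cos(2*t)/185 + C1*cos(4*t)*exp(t) + C2*exp(t)*sin(4*t)

Divide through by 4: y'' - 2y' + 17y = 2*cos(2*t).
Characteristic equation r² - 2r + 17 = 0 has discriminant (-2)² - 4·(17) = -64 < 0, so r = 1 ± 4i.
Hence y_h = C1*cos(4*t)*exp(t) + C2*exp(t)*sin(4*t).
Try y_p = A*cos(2*t) + B*sin(2*t). Substituting and equating the coefficients of cos(2t) and sin(2t) gives A = 26/185, B = -8/185, so y_p = -8*sin(2*t)/185 + 26*cos(2*t)/185.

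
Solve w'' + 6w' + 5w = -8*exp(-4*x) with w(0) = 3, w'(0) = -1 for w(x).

w = -5*exp(-5*x)/2 + 8*exp(-4*x)/3 + 17*exp(-x)/6

Characteristic equation r² + 6r + 5 = 0 factors as (r + 1)(r + 5) = 0, so r = -1, -5.
Hence w_h = C1*exp(-x) + C2*exp(-5*x).
Try w_p = A*exp(-4*x). Substituting into the equation and dividing by exp(-4*x) gives A = 8/3, so w_p = 8*exp(-4*x)/3.
General solution: w = 8*exp(-4*x)/3 + C1*exp(-x) + C2*exp(-5*x).
Apply the initial conditions: w(0) = 8/3 + C1 + C2 = 3 and w'(0) = -32/3 - C1 - 5*C2 = -1. Solving gives C1 = 17/6, C2 = -5/2.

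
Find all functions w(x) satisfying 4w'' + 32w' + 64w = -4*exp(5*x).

w = -exp(5*x)/81 + C1*exp(-4*x) + C2*x*exp(-4*x)

Divide through by 4: w'' + 8w' + 16w = -exp(5*x).
Characteristic equation r² + 8r + 16 = 0 has discriminant (8)² - 4·(16) = 0, so r = -4 is a repeated root.
Hence w_h = (C1 + C2*x)*exp(-4*x).
Try w_p = A*exp(5*x). Substituting into the equation and dividing by exp(5*x) gives A = -1/81, so w_p = -exp(5*x)/81.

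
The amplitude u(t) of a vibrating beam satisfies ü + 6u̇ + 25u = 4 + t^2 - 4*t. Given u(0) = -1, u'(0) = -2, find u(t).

u = 3122/15625 - 112*t/625 + t**2/25 - 84691*exp(-3*t)*sin(4*t)/62500 - 18747*cos(4*t)*exp(-3*t)/15625

Characteristic equation r² + 6r + 25 = 0 has discriminant (6)² - 4·(25) = -64 < 0, so r = -3 ± 4i.
Hence u_h = C1*cos(4*t)*exp(-3*t) + C2*exp(-3*t)*sin(4*t).
For the particular solution try u_p = A0 + A1*t + A2*t^2. Substituting and matching coefficients of each power of t gives A0 = 3122/15625, A1 = -112/625, A2 = 1/25, so u_p = 3122/15625 - 112*t/625 + t^2/25.
General solution: u = 3122/15625 - 112*t/625 + t^2/25 + C1*cos(4*t)*exp(-3*t) + C2*exp(-3*t)*sin(4*t).
Apply the initial conditions: u(0) = 3122/15625 + C1 = -1 and u'(0) = -112/625 - 3*C1 + 4*C2 = -2. Solving gives C1 = -18747/15625, C2 = -84691/62500.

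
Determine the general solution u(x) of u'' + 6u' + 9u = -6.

Characteristic equation r² + 6r + 9 = 0 has discriminant (6)² - 4·(9) = 0, so r = -3 is a repeated root.
Hence u_h = (C1 + C2*x)*exp(-3*x).
For the particular solution try u_p = A0. Substituting and matching coefficients of each power of x gives A0 = -2/3, so u_p = -2/3.

u = -2/3 + C1*exp(-3*x) + C2*x*exp(-3*x)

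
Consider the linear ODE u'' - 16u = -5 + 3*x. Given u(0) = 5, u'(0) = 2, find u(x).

u = 5/16 - 3*x/16 + 265*exp(-4*x)/128 + 335*exp(4*x)/128

Characteristic equation r² - 16 = 0 factors as (r - 4)(r + 4) = 0, so r = 4, -4.
Hence u_h = C1*exp(4*x) + C2*exp(-4*x).
For the particular solution try u_p = A0 + A1*x. Substituting and matching coefficients of each power of x gives A0 = 5/16, A1 = -3/16, so u_p = 5/16 - 3*x/16.
General solution: u = 5/16 - 3*x/16 + C1*exp(4*x) + C2*exp(-4*x).
Apply the initial conditions: u(0) = 5/16 + C1 + C2 = 5 and u'(0) = -3/16 - 4*C2 + 4*C1 = 2. Solving gives C1 = 335/128, C2 = 265/128.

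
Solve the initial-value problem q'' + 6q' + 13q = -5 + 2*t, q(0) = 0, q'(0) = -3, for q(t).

Characteristic equation r² + 6r + 13 = 0 has discriminant (6)² - 4·(13) = -16 < 0, so r = -3 ± 2i.
Hence q_h = C1*cos(2*t)*exp(-3*t) + C2*exp(-3*t)*sin(2*t).
For the particular solution try q_p = A0 + A1*t. Substituting and matching coefficients of each power of t gives A0 = -77/169, A1 = 2/13, so q_p = -77/169 + 2*t/13.
General solution: q = -77/169 + 2*t/13 + C1*cos(2*t)*exp(-3*t) + C2*exp(-3*t)*sin(2*t).
Apply the initial conditions: q(0) = -77/169 + C1 = 0 and q'(0) = 2/13 - 3*C1 + 2*C2 = -3. Solving gives C1 = 77/169, C2 = -151/169.

q = -77/169 + 2*t/13 - 151*exp(-3*t)*sin(2*t)/169 + 77*cos(2*t)*exp(-3*t)/169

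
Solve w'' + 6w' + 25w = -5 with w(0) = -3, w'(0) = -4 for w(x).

Characteristic equation r² + 6r + 25 = 0 has discriminant (6)² - 4·(25) = -64 < 0, so r = -3 ± 4i.
Hence w_h = C1*cos(4*x)*exp(-3*x) + C2*exp(-3*x)*sin(4*x).
For the particular solution try w_p = A0. Substituting and matching coefficients of each power of x gives A0 = -1/5, so w_p = -1/5.
General solution: w = -1/5 + C1*cos(4*x)*exp(-3*x) + C2*exp(-3*x)*sin(4*x).
Apply the initial conditions: w(0) = -1/5 + C1 = -3 and w'(0) = -3*C1 + 4*C2 = -4. Solving gives C1 = -14/5, C2 = -31/10.

w = -1/5 - 31*exp(-3*x)*sin(4*x)/10 - 14*cos(4*x)*exp(-3*x)/5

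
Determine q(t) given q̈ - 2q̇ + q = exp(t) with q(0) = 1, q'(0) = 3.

q = t**2*exp(t)/2 + 2*t*exp(t) + exp(t)

Characteristic equation r² - 2r + 1 = 0 has discriminant (-2)² - 4·(1) = 0, so r = 1 is a repeated root.
Hence q_h = (C1 + C2*t)*exp(t).
Since exp(t) solves the homogeneous equation (r = 1 is a root of multiplicity 2), multiply the trial by t^2. Try q_p = A*t^2*exp(t). Substituting into the equation and dividing by exp(t) gives A = 1/2, so q_p = t^2*exp(t)/2.
General solution: q = C1*exp(t) + t^2*exp(t)/2 + C2*t*exp(t).
Apply the initial conditions: q(0) = C1 = 1 and q'(0) = C1 + C2 = 3. Solving gives C1 = 1, C2 = 2.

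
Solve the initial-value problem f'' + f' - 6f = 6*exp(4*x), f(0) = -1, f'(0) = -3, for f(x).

Characteristic equation r² + r - 6 = 0 factors as (r - 2)(r + 3) = 0, so r = 2, -3.
Hence f_h = C1*exp(2*x) + C2*exp(-3*x).
Try f_p = A*exp(4*x). Substituting into the equation and dividing by exp(4*x) gives A = 3/7, so f_p = 3*exp(4*x)/7.
General solution: f = 3*exp(4*x)/7 + C1*exp(2*x) + C2*exp(-3*x).
Apply the initial conditions: f(0) = 3/7 + C1 + C2 = -1 and f'(0) = 12/7 - 3*C2 + 2*C1 = -3. Solving gives C1 = -9/5, C2 = 13/35.

f = -9*exp(2*x)/5 + 3*exp(4*x)/7 + 13*exp(-3*x)/35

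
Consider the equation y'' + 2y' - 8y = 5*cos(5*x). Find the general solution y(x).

Characteristic equation r² + 2r - 8 = 0 factors as (r - 2)(r + 4) = 0, so r = 2, -4.
Hence y_h = C1*exp(2*x) + C2*exp(-4*x).
Try y_p = A*cos(5*x) + B*sin(5*x). Substituting and equating the coefficients of cos(5x) and sin(5x) gives A = -165/1189, B = 50/1189, so y_p = -165*cos(5*x)/1189 + 50*sin(5*x)/1189.

y = -165*cos(5*x)/1189 + 50*sin(5*x)/1189 + C1*exp(2*x) + C2*exp(-4*x)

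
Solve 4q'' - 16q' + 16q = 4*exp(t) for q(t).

q = C1*exp(2*t) + C2*t*exp(2*t) + exp(t)

Divide through by 4: q'' - 4q' + 4q = exp(t).
Characteristic equation r² - 4r + 4 = 0 has discriminant (-4)² - 4·(4) = 0, so r = 2 is a repeated root.
Hence q_h = (C1 + C2*t)*exp(2*t).
Try q_p = A*exp(t). Substituting into the equation and dividing by exp(t) gives A = 1, so q_p = exp(t).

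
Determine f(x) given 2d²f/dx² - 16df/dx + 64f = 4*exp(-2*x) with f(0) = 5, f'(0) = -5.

f = exp(-2*x)/26 - 161*exp(4*x)*sin(4*x)/26 + 129*cos(4*x)*exp(4*x)/26

Divide through by 2: f'' - 8f' + 32f = 2*exp(-2*x).
Characteristic equation r² - 8r + 32 = 0 has discriminant (-8)² - 4·(32) = -64 < 0, so r = 4 ± 4i.
Hence f_h = C1*cos(4*x)*exp(4*x) + C2*exp(4*x)*sin(4*x).
Try f_p = A*exp(-2*x). Substituting into the equation and dividing by exp(-2*x) gives A = 1/26, so f_p = exp(-2*x)/26.
General solution: f = exp(-2*x)/26 + C1*cos(4*x)*exp(4*x) + C2*exp(4*x)*sin(4*x).
Apply the initial conditions: f(0) = 1/26 + C1 = 5 and f'(0) = -1/13 + 4*C1 + 4*C2 = -5. Solving gives C1 = 129/26, C2 = -161/26.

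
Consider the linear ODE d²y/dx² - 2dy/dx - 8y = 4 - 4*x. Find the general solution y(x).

y = -5/8 + x/2 + C1*exp(-2*x) + C2*exp(4*x)

Characteristic equation r² - 2r - 8 = 0 factors as (r + 2)(r - 4) = 0, so r = -2, 4.
Hence y_h = C1*exp(-2*x) + C2*exp(4*x).
For the particular solution try y_p = A0 + A1*x. Substituting and matching coefficients of each power of x gives A0 = -5/8, A1 = 1/2, so y_p = -5/8 + x/2.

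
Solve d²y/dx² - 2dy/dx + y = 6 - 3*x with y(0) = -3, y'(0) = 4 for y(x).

Characteristic equation r² - 2r + 1 = 0 has discriminant (-2)² - 4·(1) = 0, so r = 1 is a repeated root.
Hence y_h = (C1 + C2*x)*exp(x).
For the particular solution try y_p = A0 + A1*x. Substituting and matching coefficients of each power of x gives A0 = 0, A1 = -3, so y_p = -3*x.
General solution: y = -3*x + C1*exp(x) + C2*x*exp(x).
Apply the initial conditions: y(0) = C1 = -3 and y'(0) = -3 + C1 + C2 = 4. Solving gives C1 = -3, C2 = 10.

y = -3*x - 3*exp(x) + 10*x*exp(x)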